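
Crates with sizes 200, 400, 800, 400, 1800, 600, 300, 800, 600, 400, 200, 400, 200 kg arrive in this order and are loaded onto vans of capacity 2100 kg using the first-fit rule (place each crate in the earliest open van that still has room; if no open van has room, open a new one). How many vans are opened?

4

  200 → van 1 (new)  [load 200/2100]
  400 → van 1  [load 600/2100]
  800 → van 1  [load 1400/2100]
  400 → van 1  [load 1800/2100]
  1800 → van 2 (new)  [load 1800/2100]
  600 → van 3 (new)  [load 600/2100]
  300 → van 1  [load 2100/2100]
  800 → van 3  [load 1400/2100]
  600 → van 3  [load 2000/2100]
  400 → van 4 (new)  [load 400/2100]
  200 → van 2  [load 2000/2100]
  400 → van 4  [load 800/2100]
  200 → van 4  [load 1000/2100]
4 vans opened.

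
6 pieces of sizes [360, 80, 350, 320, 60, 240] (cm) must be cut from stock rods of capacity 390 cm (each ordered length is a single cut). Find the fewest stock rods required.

Total = 360 + 350 + 320 + 240 + 80 + 60 = 1410 cm.
Lower bound: ⌈1410/390⌉ = 4 stock rods.
A packing using 4 stock rods:
  stock rod 1: 360 = 360
  stock rod 2: 350 = 350
  stock rod 3: 320 + 60 = 380
  stock rod 4: 240 + 80 = 320
This matches the lower bound, so 4 is optimal.

4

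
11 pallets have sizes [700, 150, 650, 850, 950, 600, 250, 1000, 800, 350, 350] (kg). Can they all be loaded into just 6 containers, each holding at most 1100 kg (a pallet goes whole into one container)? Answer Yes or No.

No

Total = 6650 kg; ⌈6650/1100⌉ = 7.
At least 7 containers are required, but only 6 are allowed.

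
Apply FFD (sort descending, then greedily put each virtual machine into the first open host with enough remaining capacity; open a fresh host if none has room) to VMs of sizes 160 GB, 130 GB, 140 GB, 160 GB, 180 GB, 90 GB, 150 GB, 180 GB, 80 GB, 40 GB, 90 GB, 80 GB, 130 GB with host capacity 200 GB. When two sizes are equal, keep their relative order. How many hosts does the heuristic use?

Sorted descending: 180, 180, 160, 160, 150, 140, 130, 130, 90, 90, 80, 80, 40.
  180 → host 1 (new)  [load 180/200]
  180 → host 2 (new)  [load 180/200]
  160 → host 3 (new)  [load 160/200]
  160 → host 4 (new)  [load 160/200]
  150 → host 5 (new)  [load 150/200]
  140 → host 6 (new)  [load 140/200]
  130 → host 7 (new)  [load 130/200]
  130 → host 8 (new)  [load 130/200]
  90 → host 9 (new)  [load 90/200]
  90 → host 9  [load 180/200]
  80 → host 10 (new)  [load 80/200]
  80 → host 10  [load 160/200]
  40 → host 3  [load 200/200]
10 hosts opened.

10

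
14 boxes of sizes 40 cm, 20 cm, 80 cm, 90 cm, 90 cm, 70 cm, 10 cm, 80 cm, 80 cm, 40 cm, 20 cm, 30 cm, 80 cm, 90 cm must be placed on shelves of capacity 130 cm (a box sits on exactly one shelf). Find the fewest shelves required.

8

Total = 90 + 90 + 90 + 80 + 80 + 80 + 80 + 70 + 40 + 40 + 30 + 20 + 20 + 10 = 820 cm.
Lower bound: ⌈820/130⌉ = 7 shelves.
Also, 8 boxes each exceed 65 cm, and no two of those can share a shelf, so at least 8 shelves are needed.
A packing using 8 shelves:
  shelf 1: 90 + 40 = 130
  shelf 2: 90 + 40 = 130
  shelf 3: 90 + 30 + 10 = 130
  shelf 4: 80 + 20 + 20 = 120
  shelf 5: 80 = 80
  shelf 6: 80 = 80
  shelf 7: 80 = 80
  shelf 8: 70 = 70
This matches the lower bound, so 8 is optimal.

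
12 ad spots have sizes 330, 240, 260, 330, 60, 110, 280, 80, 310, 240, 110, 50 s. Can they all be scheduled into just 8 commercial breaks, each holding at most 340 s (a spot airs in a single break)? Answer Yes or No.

A valid assignment using 8 commercial breaks:
  break 1: 330 = 330
  break 2: 330 = 330
  break 3: 310 = 310
  break 4: 280 + 60 = 340
  break 5: 260 + 80 = 340
  break 6: 240 + 50 = 290
  break 7: 240 = 240
  break 8: 110 + 110 = 220
Every load is within 340 s, so 8 commercial breaks suffice.

Yes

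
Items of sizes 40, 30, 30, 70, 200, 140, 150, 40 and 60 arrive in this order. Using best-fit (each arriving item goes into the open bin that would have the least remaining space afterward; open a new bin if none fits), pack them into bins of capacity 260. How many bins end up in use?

  40 → bin 1 (new)  [load 40/260]
  30 → bin 1  [load 70/260]
  30 → bin 1  [load 100/260]
  70 → bin 1  [load 170/260]
  200 → bin 2 (new)  [load 200/260]
  140 → bin 3 (new)  [load 140/260]
  150 → bin 4 (new)  [load 150/260]
  40 → bin 2  [load 240/260]
  60 → bin 1  [load 230/260]
4 bins opened.

4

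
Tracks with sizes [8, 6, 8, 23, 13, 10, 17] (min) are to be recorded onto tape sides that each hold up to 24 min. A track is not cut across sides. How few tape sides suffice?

Total = 23 + 17 + 13 + 10 + 8 + 8 + 6 = 85 min.
Lower bound: ⌈85/24⌉ = 4 tape sides.
A packing using 4 tape sides:
  side 1: 23 = 23
  side 2: 17 + 6 = 23
  side 3: 13 + 10 = 23
  side 4: 8 + 8 = 16
This matches the lower bound, so 4 is optimal.

4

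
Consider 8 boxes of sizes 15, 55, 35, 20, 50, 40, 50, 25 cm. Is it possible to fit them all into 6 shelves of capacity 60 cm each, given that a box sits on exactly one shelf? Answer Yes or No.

A valid assignment using 6 shelves:
  shelf 1: 55 = 55
  shelf 2: 50 = 50
  shelf 3: 50 = 50
  shelf 4: 40 + 20 = 60
  shelf 5: 35 + 25 = 60
  shelf 6: 15 = 15
Every load is within 60 cm, so 6 shelves suffice.

Yes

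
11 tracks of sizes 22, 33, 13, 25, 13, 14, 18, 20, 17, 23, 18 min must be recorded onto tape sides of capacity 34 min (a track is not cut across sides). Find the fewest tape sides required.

Total = 33 + 25 + 23 + 22 + 20 + 18 + 18 + 17 + 14 + 13 + 13 = 216 min.
Lower bound: ⌈216/34⌉ = 7 tape sides.
A packing using 8 tape sides:
  side 1: 33 = 33
  side 2: 25 = 25
  side 3: 23 = 23
  side 4: 22 = 22
  side 5: 20 + 14 = 34
  side 6: 18 + 13 = 31
  side 7: 18 + 13 = 31
  side 8: 17 = 17
No arrangement into 7 tape sides stays within capacity, so 8 is optimal.

8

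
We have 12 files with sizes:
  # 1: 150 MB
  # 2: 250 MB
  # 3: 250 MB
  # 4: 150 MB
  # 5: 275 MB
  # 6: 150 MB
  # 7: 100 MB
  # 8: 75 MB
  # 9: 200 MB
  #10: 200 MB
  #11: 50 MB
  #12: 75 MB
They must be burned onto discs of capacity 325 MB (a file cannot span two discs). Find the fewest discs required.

7

Total = 275 + 250 + 250 + 200 + 200 + 150 + 150 + 150 + 100 + 75 + 75 + 50 = 1925 MB.
Lower bound: ⌈1925/325⌉ = 6 discs.
A packing using 7 discs:
  disc 1: 275 + 50 = 325
  disc 2: 250 + 75 = 325
  disc 3: 250 + 75 = 325
  disc 4: 200 + 100 = 300
  disc 5: 200 = 200
  disc 6: 150 + 150 = 300
  disc 7: 150 = 150
No arrangement into 6 discs stays within capacity, so 7 is optimal.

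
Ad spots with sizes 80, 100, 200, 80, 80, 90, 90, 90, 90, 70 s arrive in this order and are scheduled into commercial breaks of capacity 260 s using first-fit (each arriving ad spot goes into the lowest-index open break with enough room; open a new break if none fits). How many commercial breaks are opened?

4

  80 → break 1 (new)  [load 80/260]
  100 → break 1  [load 180/260]
  200 → break 2 (new)  [load 200/260]
  80 → break 1  [load 260/260]
  80 → break 3 (new)  [load 80/260]
  90 → break 3  [load 170/260]
  90 → break 3  [load 260/260]
  90 → break 4 (new)  [load 90/260]
  90 → break 4  [load 180/260]
  70 → break 4  [load 250/260]
4 commercial breaks opened.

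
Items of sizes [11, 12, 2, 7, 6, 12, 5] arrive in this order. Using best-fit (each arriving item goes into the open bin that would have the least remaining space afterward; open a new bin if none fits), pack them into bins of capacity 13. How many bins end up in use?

5

  11 → bin 1 (new)  [load 11/13]
  12 → bin 2 (new)  [load 12/13]
  2 → bin 1  [load 13/13]
  7 → bin 3 (new)  [load 7/13]
  6 → bin 3  [load 13/13]
  12 → bin 4 (new)  [load 12/13]
  5 → bin 5 (new)  [load 5/13]
5 bins opened.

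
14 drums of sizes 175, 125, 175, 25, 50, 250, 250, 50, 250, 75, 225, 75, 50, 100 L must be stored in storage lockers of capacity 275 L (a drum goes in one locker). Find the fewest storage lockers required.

7

Total = 250 + 250 + 250 + 225 + 175 + 175 + 125 + 100 + 75 + 75 + 50 + 50 + 50 + 25 = 1875 L.
Lower bound: ⌈1875/275⌉ = 7 storage lockers.
A packing using 7 storage lockers:
  locker 1: 250 + 25 = 275
  locker 2: 250 = 250
  locker 3: 250 = 250
  locker 4: 225 + 50 = 275
  locker 5: 175 + 100 = 275
  locker 6: 175 + 50 + 50 = 275
  locker 7: 125 + 75 + 75 = 275
This matches the lower bound, so 7 is optimal.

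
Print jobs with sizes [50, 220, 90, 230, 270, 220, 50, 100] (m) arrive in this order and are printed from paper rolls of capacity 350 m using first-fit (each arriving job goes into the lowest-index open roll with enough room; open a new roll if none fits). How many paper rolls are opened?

  50 → roll 1 (new)  [load 50/350]
  220 → roll 1  [load 270/350]
  90 → roll 2 (new)  [load 90/350]
  230 → roll 2  [load 320/350]
  270 → roll 3 (new)  [load 270/350]
  220 → roll 4 (new)  [load 220/350]
  50 → roll 1  [load 320/350]
  100 → roll 4  [load 320/350]
4 paper rolls opened.

4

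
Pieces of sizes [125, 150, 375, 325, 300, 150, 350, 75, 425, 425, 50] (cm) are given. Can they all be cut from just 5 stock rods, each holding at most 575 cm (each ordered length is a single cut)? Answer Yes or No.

No

Total = 2750 cm; ⌈2750/575⌉ = 5.
6 pieces each exceed half the capacity and cannot share a stock rod, forcing at least 6 stock rods.
At least 6 stock rods are required, but only 5 are allowed.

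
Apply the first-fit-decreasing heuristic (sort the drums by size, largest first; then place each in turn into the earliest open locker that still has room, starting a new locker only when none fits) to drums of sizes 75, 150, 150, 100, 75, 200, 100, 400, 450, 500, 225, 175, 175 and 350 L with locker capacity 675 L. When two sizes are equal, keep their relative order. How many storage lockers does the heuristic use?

Sorted descending: 500, 450, 400, 350, 225, 200, 175, 175, 150, 150, 100, 100, 75, 75.
  500 → locker 1 (new)  [load 500/675]
  450 → locker 2 (new)  [load 450/675]
  400 → locker 3 (new)  [load 400/675]
  350 → locker 4 (new)  [load 350/675]
  225 → locker 2  [load 675/675]
  200 → locker 3  [load 600/675]
  175 → locker 1  [load 675/675]
  175 → locker 4  [load 525/675]
  150 → locker 4  [load 675/675]
  150 → locker 5 (new)  [load 150/675]
  100 → locker 5  [load 250/675]
  100 → locker 5  [load 350/675]
  75 → locker 3  [load 675/675]
  75 → locker 5  [load 425/675]
5 storage lockers opened.

5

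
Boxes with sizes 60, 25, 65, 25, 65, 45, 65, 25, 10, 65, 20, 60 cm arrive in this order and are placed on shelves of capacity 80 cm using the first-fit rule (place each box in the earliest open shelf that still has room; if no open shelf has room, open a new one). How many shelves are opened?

  60 → shelf 1 (new)  [load 60/80]
  25 → shelf 2 (new)  [load 25/80]
  65 → shelf 3 (new)  [load 65/80]
  25 → shelf 2  [load 50/80]
  65 → shelf 4 (new)  [load 65/80]
  45 → shelf 5 (new)  [load 45/80]
  65 → shelf 6 (new)  [load 65/80]
  25 → shelf 2  [load 75/80]
  10 → shelf 1  [load 70/80]
  65 → shelf 7 (new)  [load 65/80]
  20 → shelf 5  [load 65/80]
  60 → shelf 8 (new)  [load 60/80]
8 shelves opened.

8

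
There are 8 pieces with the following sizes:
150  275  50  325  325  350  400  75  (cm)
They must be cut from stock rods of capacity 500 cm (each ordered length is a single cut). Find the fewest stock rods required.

5

Total = 400 + 350 + 325 + 325 + 275 + 150 + 75 + 50 = 1950 cm.
Lower bound: ⌈1950/500⌉ = 4 stock rods.
Also, 5 pieces each exceed 250 cm, and no two of those can share a stock rod, so at least 5 stock rods are needed.
A packing using 5 stock rods:
  stock rod 1: 400 + 75 = 475
  stock rod 2: 350 + 150 = 500
  stock rod 3: 325 + 50 = 375
  stock rod 4: 325 = 325
  stock rod 5: 275 = 275
This matches the lower bound, so 5 is optimal.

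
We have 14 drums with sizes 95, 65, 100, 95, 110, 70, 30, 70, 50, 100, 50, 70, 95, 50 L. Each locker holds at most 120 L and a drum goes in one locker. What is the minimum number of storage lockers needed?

10

Total = 110 + 100 + 100 + 95 + 95 + 95 + 70 + 70 + 70 + 65 + 50 + 50 + 50 + 30 = 1050 L.
Lower bound: ⌈1050/120⌉ = 9 storage lockers.
Also, 10 drums each exceed 60 L, and no two of those can share a locker, so at least 10 storage lockers are needed.
A packing using 10 storage lockers:
  locker 1: 110 = 110
  locker 2: 100 = 100
  locker 3: 100 = 100
  locker 4: 95 = 95
  locker 5: 95 = 95
  locker 6: 95 = 95
  locker 7: 70 + 50 = 120
  locker 8: 70 + 50 = 120
  locker 9: 70 + 50 = 120
  locker 10: 65 + 30 = 95
This matches the lower bound, so 10 is optimal.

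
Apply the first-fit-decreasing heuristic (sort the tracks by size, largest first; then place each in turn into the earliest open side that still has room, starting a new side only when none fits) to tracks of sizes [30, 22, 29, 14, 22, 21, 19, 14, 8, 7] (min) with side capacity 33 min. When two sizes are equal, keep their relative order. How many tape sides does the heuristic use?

7

Sorted descending: 30, 29, 22, 22, 21, 19, 14, 14, 8, 7.
  30 → side 1 (new)  [load 30/33]
  29 → side 2 (new)  [load 29/33]
  22 → side 3 (new)  [load 22/33]
  22 → side 4 (new)  [load 22/33]
  21 → side 5 (new)  [load 21/33]
  19 → side 6 (new)  [load 19/33]
  14 → side 6  [load 33/33]
  14 → side 7 (new)  [load 14/33]
  8 → side 3  [load 30/33]
  7 → side 4  [load 29/33]
7 tape sides opened.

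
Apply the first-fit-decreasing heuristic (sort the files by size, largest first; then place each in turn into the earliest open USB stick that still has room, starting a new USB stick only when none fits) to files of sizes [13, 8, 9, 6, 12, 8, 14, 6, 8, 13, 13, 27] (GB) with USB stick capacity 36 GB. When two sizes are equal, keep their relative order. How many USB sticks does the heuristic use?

Sorted descending: 27, 14, 13, 13, 13, 12, 9, 8, 8, 8, 6, 6.
  27 → USB stick 1 (new)  [load 27/36]
  14 → USB stick 2 (new)  [load 14/36]
  13 → USB stick 2  [load 27/36]
  13 → USB stick 3 (new)  [load 13/36]
  13 → USB stick 3  [load 26/36]
  12 → USB stick 4 (new)  [load 12/36]
  9 → USB stick 1  [load 36/36]
  8 → USB stick 2  [load 35/36]
  8 → USB stick 3  [load 34/36]
  8 → USB stick 4  [load 20/36]
  6 → USB stick 4  [load 26/36]
  6 → USB stick 4  [load 32/36]
4 USB sticks opened.

4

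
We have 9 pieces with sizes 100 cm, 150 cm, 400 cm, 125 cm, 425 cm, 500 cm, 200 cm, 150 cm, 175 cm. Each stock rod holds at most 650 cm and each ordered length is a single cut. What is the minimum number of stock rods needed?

Total = 500 + 425 + 400 + 200 + 175 + 150 + 150 + 125 + 100 = 2225 cm.
Lower bound: ⌈2225/650⌉ = 4 stock rods.
A packing using 4 stock rods:
  stock rod 1: 500 + 150 = 650
  stock rod 2: 425 + 200 = 625
  stock rod 3: 400 + 175 = 575
  stock rod 4: 150 + 125 + 100 = 375
This matches the lower bound, so 4 is optimal.

4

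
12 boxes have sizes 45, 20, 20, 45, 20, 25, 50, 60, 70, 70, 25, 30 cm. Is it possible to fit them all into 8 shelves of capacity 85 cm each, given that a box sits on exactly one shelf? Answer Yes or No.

A valid assignment using 7 shelves:
  shelf 1: 70 = 70
  shelf 2: 70 = 70
  shelf 3: 60 + 25 = 85
  shelf 4: 50 + 30 = 80
  shelf 5: 45 + 25 = 70
  shelf 6: 45 + 20 + 20 = 85
  shelf 7: 20 = 20
That uses only 7 ≤ 8, so 8 shelves are enough.

Yes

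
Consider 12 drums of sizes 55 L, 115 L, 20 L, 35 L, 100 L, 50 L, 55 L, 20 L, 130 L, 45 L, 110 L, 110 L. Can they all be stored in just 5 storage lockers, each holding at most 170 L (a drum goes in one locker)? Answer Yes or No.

Total = 845 L; ⌈845/170⌉ = 5.
The bound of 5 does not rule out 5, but exhaustive search shows no assignment into 5 storage lockers of capacity 170 L exists — the minimum is 6.

No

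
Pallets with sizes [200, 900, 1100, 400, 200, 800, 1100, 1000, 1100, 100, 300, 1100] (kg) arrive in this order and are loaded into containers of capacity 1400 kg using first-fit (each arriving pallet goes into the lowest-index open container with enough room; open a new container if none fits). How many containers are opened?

7

  200 → container 1 (new)  [load 200/1400]
  900 → container 1  [load 1100/1400]
  1100 → container 2 (new)  [load 1100/1400]
  400 → container 3 (new)  [load 400/1400]
  200 → container 1  [load 1300/1400]
  800 → container 3  [load 1200/1400]
  1100 → container 4 (new)  [load 1100/1400]
  1000 → container 5 (new)  [load 1000/1400]
  1100 → container 6 (new)  [load 1100/1400]
  100 → container 1  [load 1400/1400]
  300 → container 2  [load 1400/1400]
  1100 → container 7 (new)  [load 1100/1400]
7 containers opened.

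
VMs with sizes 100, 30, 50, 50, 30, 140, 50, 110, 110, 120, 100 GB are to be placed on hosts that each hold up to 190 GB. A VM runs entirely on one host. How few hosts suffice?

Total = 140 + 120 + 110 + 110 + 100 + 100 + 50 + 50 + 50 + 30 + 30 = 890 GB.
Lower bound: ⌈890/190⌉ = 5 hosts.
Also, 6 VMs each exceed 95 GB, and no two of those can share a host, so at least 6 hosts are needed.
A packing using 6 hosts:
  host 1: 140 + 50 = 190
  host 2: 120 + 50 = 170
  host 3: 110 + 50 + 30 = 190
  host 4: 110 + 30 = 140
  host 5: 100 = 100
  host 6: 100 = 100
This matches the lower bound, so 6 is optimal.

6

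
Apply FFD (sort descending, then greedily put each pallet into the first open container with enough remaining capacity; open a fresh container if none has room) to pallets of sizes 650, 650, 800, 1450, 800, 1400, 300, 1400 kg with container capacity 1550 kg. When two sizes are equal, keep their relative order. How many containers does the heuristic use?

Sorted descending: 1450, 1400, 1400, 800, 800, 650, 650, 300.
  1450 → container 1 (new)  [load 1450/1550]
  1400 → container 2 (new)  [load 1400/1550]
  1400 → container 3 (new)  [load 1400/1550]
  800 → container 4 (new)  [load 800/1550]
  800 → container 5 (new)  [load 800/1550]
  650 → container 4  [load 1450/1550]
  650 → container 5  [load 1450/1550]
  300 → container 6 (new)  [load 300/1550]
6 containers opened.

6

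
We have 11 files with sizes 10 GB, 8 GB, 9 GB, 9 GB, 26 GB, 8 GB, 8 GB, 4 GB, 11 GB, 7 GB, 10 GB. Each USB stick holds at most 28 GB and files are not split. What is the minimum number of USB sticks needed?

4

Total = 26 + 11 + 10 + 10 + 9 + 9 + 8 + 8 + 8 + 7 + 4 = 110 GB.
Lower bound: ⌈110/28⌉ = 4 USB sticks.
A packing using 4 USB sticks:
  USB stick 1: 26 = 26
  USB stick 2: 11 + 10 + 7 = 28
  USB stick 3: 10 + 9 + 9 = 28
  USB stick 4: 8 + 8 + 8 + 4 = 28
This matches the lower bound, so 4 is optimal.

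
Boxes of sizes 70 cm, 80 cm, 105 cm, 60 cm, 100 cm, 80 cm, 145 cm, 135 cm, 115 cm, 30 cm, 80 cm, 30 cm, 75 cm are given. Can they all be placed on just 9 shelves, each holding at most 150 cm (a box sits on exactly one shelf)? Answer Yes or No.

Yes

A valid assignment using 9 shelves:
  shelf 1: 145 = 145
  shelf 2: 135 = 135
  shelf 3: 115 + 30 = 145
  shelf 4: 105 + 30 = 135
  shelf 5: 100 = 100
  shelf 6: 80 + 70 = 150
  shelf 7: 80 + 60 = 140
  shelf 8: 80 = 80
  shelf 9: 75 = 75
Every load is within 150 cm, so 9 shelves suffice.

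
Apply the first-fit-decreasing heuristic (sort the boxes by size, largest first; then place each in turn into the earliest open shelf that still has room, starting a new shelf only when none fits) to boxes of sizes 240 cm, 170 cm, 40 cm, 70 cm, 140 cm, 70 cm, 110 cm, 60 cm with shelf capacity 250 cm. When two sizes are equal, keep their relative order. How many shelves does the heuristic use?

Sorted descending: 240, 170, 140, 110, 70, 70, 60, 40.
  240 → shelf 1 (new)  [load 240/250]
  170 → shelf 2 (new)  [load 170/250]
  140 → shelf 3 (new)  [load 140/250]
  110 → shelf 3  [load 250/250]
  70 → shelf 2  [load 240/250]
  70 → shelf 4 (new)  [load 70/250]
  60 → shelf 4  [load 130/250]
  40 → shelf 4  [load 170/250]
4 shelves opened.

4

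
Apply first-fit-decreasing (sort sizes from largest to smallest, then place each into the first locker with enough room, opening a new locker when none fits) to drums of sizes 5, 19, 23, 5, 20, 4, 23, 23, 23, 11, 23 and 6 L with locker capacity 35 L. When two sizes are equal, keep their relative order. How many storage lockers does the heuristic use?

Sorted descending: 23, 23, 23, 23, 23, 20, 19, 11, 6, 5, 5, 4.
  23 → locker 1 (new)  [load 23/35]
  23 → locker 2 (new)  [load 23/35]
  23 → locker 3 (new)  [load 23/35]
  23 → locker 4 (new)  [load 23/35]
  23 → locker 5 (new)  [load 23/35]
  20 → locker 6 (new)  [load 20/35]
  19 → locker 7 (new)  [load 19/35]
  11 → locker 1  [load 34/35]
  6 → locker 2  [load 29/35]
  5 → locker 2  [load 34/35]
  5 → locker 3  [load 28/35]
  4 → locker 3  [load 32/35]
7 storage lockers opened.

7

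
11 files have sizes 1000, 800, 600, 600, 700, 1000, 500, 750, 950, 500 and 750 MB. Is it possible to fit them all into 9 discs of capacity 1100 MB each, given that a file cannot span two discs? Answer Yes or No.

Yes

A valid assignment using 9 discs:
  disc 1: 1000 = 1000
  disc 2: 1000 = 1000
  disc 3: 950 = 950
  disc 4: 800 = 800
  disc 5: 750 = 750
  disc 6: 750 = 750
  disc 7: 700 = 700
  disc 8: 600 + 500 = 1100
  disc 9: 600 + 500 = 1100
Every load is within 1100 MB, so 9 discs suffice.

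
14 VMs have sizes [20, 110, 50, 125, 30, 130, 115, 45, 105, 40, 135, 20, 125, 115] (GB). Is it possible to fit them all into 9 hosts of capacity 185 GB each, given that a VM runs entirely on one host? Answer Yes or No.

Yes

A valid assignment using 8 hosts:
  host 1: 135 + 50 = 185
  host 2: 130 + 45 = 175
  host 3: 125 + 40 + 20 = 185
  host 4: 125 + 30 + 20 = 175
  host 5: 115 = 115
  host 6: 115 = 115
  host 7: 110 = 110
  host 8: 105 = 105
That uses only 8 ≤ 9, so 9 hosts are enough.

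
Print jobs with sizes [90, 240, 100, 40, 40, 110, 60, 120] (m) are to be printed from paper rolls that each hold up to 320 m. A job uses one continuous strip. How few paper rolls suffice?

3

Total = 240 + 120 + 110 + 100 + 90 + 60 + 40 + 40 = 800 m.
Lower bound: ⌈800/320⌉ = 3 paper rolls.
A packing using 3 paper rolls:
  roll 1: 240 + 60 = 300
  roll 2: 120 + 110 + 90 = 320
  roll 3: 100 + 40 + 40 = 180
This matches the lower bound, so 3 is optimal.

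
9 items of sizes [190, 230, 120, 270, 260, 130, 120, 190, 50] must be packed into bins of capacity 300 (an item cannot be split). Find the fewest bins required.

Total = 270 + 260 + 230 + 190 + 190 + 130 + 120 + 120 + 50 = 1560.
Lower bound: ⌈1560/300⌉ = 6 bins.
A packing using 7 bins:
  bin 1: 270 = 270
  bin 2: 260 = 260
  bin 3: 230 + 50 = 280
  bin 4: 190 = 190
  bin 5: 190 = 190
  bin 6: 130 + 120 = 250
  bin 7: 120 = 120
No arrangement into 6 bins stays within capacity, so 7 is optimal.

7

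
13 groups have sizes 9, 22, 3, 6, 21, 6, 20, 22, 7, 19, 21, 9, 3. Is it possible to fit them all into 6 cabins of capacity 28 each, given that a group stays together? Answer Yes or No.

No

Total = 168; ⌈168/28⌉ = 6.
The bound of 6 does not rule out 6, but exhaustive search shows no assignment into 6 cabins of capacity 28 exists — the minimum is 7.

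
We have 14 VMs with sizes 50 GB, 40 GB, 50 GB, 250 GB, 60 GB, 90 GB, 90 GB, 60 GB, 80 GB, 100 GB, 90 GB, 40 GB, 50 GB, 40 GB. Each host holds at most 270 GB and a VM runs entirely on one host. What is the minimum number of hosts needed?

5

Total = 250 + 100 + 90 + 90 + 90 + 80 + 60 + 60 + 50 + 50 + 50 + 40 + 40 + 40 = 1090 GB.
Lower bound: ⌈1090/270⌉ = 5 hosts.
A packing using 5 hosts:
  host 1: 250 = 250
  host 2: 100 + 90 + 80 = 270
  host 3: 90 + 90 + 60 = 240
  host 4: 60 + 50 + 50 + 50 + 40 = 250
  host 5: 40 + 40 = 80
This matches the lower bound, so 5 is optimal.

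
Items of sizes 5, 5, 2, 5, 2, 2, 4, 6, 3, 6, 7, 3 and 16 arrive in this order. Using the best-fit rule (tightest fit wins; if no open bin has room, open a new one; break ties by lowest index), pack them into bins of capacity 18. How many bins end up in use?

  5 → bin 1 (new)  [load 5/18]
  5 → bin 1  [load 10/18]
  2 → bin 1  [load 12/18]
  5 → bin 1  [load 17/18]
  2 → bin 2 (new)  [load 2/18]
  2 → bin 2  [load 4/18]
  4 → bin 2  [load 8/18]
  6 → bin 2  [load 14/18]
  3 → bin 2  [load 17/18]
  6 → bin 3 (new)  [load 6/18]
  7 → bin 3  [load 13/18]
  3 → bin 3  [load 16/18]
  16 → bin 4 (new)  [load 16/18]
4 bins opened.

4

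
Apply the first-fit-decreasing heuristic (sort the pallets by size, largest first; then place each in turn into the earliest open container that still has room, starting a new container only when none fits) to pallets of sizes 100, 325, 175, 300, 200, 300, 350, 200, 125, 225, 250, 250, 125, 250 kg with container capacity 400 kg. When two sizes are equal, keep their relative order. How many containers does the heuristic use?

Sorted descending: 350, 325, 300, 300, 250, 250, 250, 225, 200, 200, 175, 125, 125, 100.
  350 → container 1 (new)  [load 350/400]
  325 → container 2 (new)  [load 325/400]
  300 → container 3 (new)  [load 300/400]
  300 → container 4 (new)  [load 300/400]
  250 → container 5 (new)  [load 250/400]
  250 → container 6 (new)  [load 250/400]
  250 → container 7 (new)  [load 250/400]
  225 → container 8 (new)  [load 225/400]
  200 → container 9 (new)  [load 200/400]
  200 → container 9  [load 400/400]
  175 → container 8  [load 400/400]
  125 → container 5  [load 375/400]
  125 → container 6  [load 375/400]
  100 → container 3  [load 400/400]
9 containers opened.

9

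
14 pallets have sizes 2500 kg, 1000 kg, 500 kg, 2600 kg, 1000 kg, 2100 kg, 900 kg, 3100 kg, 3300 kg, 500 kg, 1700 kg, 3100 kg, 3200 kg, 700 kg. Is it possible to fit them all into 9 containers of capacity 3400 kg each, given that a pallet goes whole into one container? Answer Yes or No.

A valid assignment using 9 containers:
  container 1: 3300 = 3300
  container 2: 3200 = 3200
  container 3: 3100 = 3100
  container 4: 3100 = 3100
  container 5: 2600 + 700 = 3300
  container 6: 2500 + 900 = 3400
  container 7: 2100 + 1000 = 3100
  container 8: 1700 + 1000 + 500 = 3200
  container 9: 500 = 500
Every load is within 3400 kg, so 9 containers suffice.

Yes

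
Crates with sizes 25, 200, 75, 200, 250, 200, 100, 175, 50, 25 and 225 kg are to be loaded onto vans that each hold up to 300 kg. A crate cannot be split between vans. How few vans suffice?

6

Total = 250 + 225 + 200 + 200 + 200 + 175 + 100 + 75 + 50 + 25 + 25 = 1525 kg.
Lower bound: ⌈1525/300⌉ = 6 vans.
A packing using 6 vans:
  van 1: 250 + 50 = 300
  van 2: 225 + 75 = 300
  van 3: 200 + 100 = 300
  van 4: 200 + 25 + 25 = 250
  van 5: 200 = 200
  van 6: 175 = 175
This matches the lower bound, so 6 is optimal.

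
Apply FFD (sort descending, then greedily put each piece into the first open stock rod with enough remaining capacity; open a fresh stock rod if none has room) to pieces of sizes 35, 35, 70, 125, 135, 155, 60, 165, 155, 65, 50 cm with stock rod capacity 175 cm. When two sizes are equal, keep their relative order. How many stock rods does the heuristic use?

Sorted descending: 165, 155, 155, 135, 125, 70, 65, 60, 50, 35, 35.
  165 → stock rod 1 (new)  [load 165/175]
  155 → stock rod 2 (new)  [load 155/175]
  155 → stock rod 3 (new)  [load 155/175]
  135 → stock rod 4 (new)  [load 135/175]
  125 → stock rod 5 (new)  [load 125/175]
  70 → stock rod 6 (new)  [load 70/175]
  65 → stock rod 6  [load 135/175]
  60 → stock rod 7 (new)  [load 60/175]
  50 → stock rod 5  [load 175/175]
  35 → stock rod 4  [load 170/175]
  35 → stock rod 6  [load 170/175]
7 stock rods opened.

7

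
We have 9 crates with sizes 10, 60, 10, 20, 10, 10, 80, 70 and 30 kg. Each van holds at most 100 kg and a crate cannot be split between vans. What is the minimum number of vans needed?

3

Total = 80 + 70 + 60 + 30 + 20 + 10 + 10 + 10 + 10 = 300 kg.
Lower bound: ⌈300/100⌉ = 3 vans.
A packing using 3 vans:
  van 1: 80 + 20 = 100
  van 2: 70 + 30 = 100
  van 3: 60 + 10 + 10 + 10 + 10 = 100
This matches the lower bound, so 3 is optimal.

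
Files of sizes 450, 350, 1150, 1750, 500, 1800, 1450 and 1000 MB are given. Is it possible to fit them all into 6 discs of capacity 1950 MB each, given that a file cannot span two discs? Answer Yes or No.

A valid assignment using 5 discs:
  disc 1: 1800 = 1800
  disc 2: 1750 = 1750
  disc 3: 1450 + 500 = 1950
  disc 4: 1150 + 450 + 350 = 1950
  disc 5: 1000 = 1000
That uses only 5 ≤ 6, so 6 discs are enough.

Yes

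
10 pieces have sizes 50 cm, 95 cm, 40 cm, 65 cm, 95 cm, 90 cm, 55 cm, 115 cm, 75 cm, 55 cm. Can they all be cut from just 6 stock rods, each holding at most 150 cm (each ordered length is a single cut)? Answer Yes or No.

Yes

A valid assignment using 6 stock rods:
  stock rod 1: 115 = 115
  stock rod 2: 95 + 55 = 150
  stock rod 3: 95 + 55 = 150
  stock rod 4: 90 + 50 = 140
  stock rod 5: 75 + 65 = 140
  stock rod 6: 40 = 40
Every load is within 150 cm, so 6 stock rods suffice.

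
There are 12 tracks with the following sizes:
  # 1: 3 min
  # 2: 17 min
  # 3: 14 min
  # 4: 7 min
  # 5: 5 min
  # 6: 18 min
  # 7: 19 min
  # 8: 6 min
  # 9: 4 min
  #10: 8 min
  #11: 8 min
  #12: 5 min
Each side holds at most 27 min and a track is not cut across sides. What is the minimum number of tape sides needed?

Total = 19 + 18 + 17 + 14 + 8 + 8 + 7 + 6 + 5 + 5 + 4 + 3 = 114 min.
Lower bound: ⌈114/27⌉ = 5 tape sides.
A packing using 5 tape sides:
  side 1: 19 + 8 = 27
  side 2: 18 + 8 = 26
  side 3: 17 + 7 + 3 = 27
  side 4: 14 + 6 + 5 = 25
  side 5: 5 + 4 = 9
This matches the lower bound, so 5 is optimal.

5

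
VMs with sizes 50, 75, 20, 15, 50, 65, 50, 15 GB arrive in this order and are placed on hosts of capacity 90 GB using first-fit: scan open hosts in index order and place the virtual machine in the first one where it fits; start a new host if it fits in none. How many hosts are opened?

5

  50 → host 1 (new)  [load 50/90]
  75 → host 2 (new)  [load 75/90]
  20 → host 1  [load 70/90]
  15 → host 1  [load 85/90]
  50 → host 3 (new)  [load 50/90]
  65 → host 4 (new)  [load 65/90]
  50 → host 5 (new)  [load 50/90]
  15 → host 2  [load 90/90]
5 hosts opened.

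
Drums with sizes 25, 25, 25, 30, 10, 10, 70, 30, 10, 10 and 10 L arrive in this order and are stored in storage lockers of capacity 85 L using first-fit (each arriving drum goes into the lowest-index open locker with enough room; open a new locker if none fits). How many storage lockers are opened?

4

  25 → locker 1 (new)  [load 25/85]
  25 → locker 1  [load 50/85]
  25 → locker 1  [load 75/85]
  30 → locker 2 (new)  [load 30/85]
  10 → locker 1  [load 85/85]
  10 → locker 2  [load 40/85]
  70 → locker 3 (new)  [load 70/85]
  30 → locker 2  [load 70/85]
  10 → locker 2  [load 80/85]
  10 → locker 3  [load 80/85]
  10 → locker 4 (new)  [load 10/85]
4 storage lockers opened.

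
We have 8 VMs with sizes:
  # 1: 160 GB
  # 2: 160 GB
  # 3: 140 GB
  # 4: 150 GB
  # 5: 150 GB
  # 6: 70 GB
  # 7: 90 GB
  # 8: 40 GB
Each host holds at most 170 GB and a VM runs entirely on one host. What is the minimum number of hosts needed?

Total = 160 + 160 + 150 + 150 + 140 + 90 + 70 + 40 = 960 GB.
Lower bound: ⌈960/170⌉ = 6 hosts.
A packing using 7 hosts:
  host 1: 160 = 160
  host 2: 160 = 160
  host 3: 150 = 150
  host 4: 150 = 150
  host 5: 140 = 140
  host 6: 90 + 70 = 160
  host 7: 40 = 40
No arrangement into 6 hosts stays within capacity, so 7 is optimal.

7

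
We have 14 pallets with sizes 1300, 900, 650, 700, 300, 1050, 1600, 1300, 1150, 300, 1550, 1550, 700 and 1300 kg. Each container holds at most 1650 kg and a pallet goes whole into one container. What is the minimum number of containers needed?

10

Total = 1600 + 1550 + 1550 + 1300 + 1300 + 1300 + 1150 + 1050 + 900 + 700 + 700 + 650 + 300 + 300 = 14350 kg.
Lower bound: ⌈14350/1650⌉ = 9 containers.
A packing using 10 containers:
  container 1: 1600 = 1600
  container 2: 1550 = 1550
  container 3: 1550 = 1550
  container 4: 1300 + 300 = 1600
  container 5: 1300 + 300 = 1600
  container 6: 1300 = 1300
  container 7: 1150 = 1150
  container 8: 1050 = 1050
  container 9: 900 + 700 = 1600
  container 10: 700 + 650 = 1350
No arrangement into 9 containers stays within capacity, so 10 is optimal.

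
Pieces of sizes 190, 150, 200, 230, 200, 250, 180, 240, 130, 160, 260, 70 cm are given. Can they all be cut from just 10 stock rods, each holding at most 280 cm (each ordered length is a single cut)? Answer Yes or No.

A valid assignment using 10 stock rods:
  stock rod 1: 260 = 260
  stock rod 2: 250 = 250
  stock rod 3: 240 = 240
  stock rod 4: 230 = 230
  stock rod 5: 200 + 70 = 270
  stock rod 6: 200 = 200
  stock rod 7: 190 = 190
  stock rod 8: 180 = 180
  stock rod 9: 160 = 160
  stock rod 10: 150 + 130 = 280
Every load is within 280 cm, so 10 stock rods suffice.

Yes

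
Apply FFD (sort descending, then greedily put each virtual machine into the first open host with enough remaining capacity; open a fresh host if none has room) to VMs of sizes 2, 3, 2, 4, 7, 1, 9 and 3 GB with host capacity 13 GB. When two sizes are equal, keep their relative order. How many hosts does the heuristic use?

Sorted descending: 9, 7, 4, 3, 3, 2, 2, 1.
  9 → host 1 (new)  [load 9/13]
  7 → host 2 (new)  [load 7/13]
  4 → host 1  [load 13/13]
  3 → host 2  [load 10/13]
  3 → host 2  [load 13/13]
  2 → host 3 (new)  [load 2/13]
  2 → host 3  [load 4/13]
  1 → host 3  [load 5/13]
3 hosts opened.

3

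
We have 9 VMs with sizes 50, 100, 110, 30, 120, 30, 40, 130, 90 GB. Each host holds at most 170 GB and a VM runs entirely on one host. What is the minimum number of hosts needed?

5

Total = 130 + 120 + 110 + 100 + 90 + 50 + 40 + 30 + 30 = 700 GB.
Lower bound: ⌈700/170⌉ = 5 hosts.
A packing using 5 hosts:
  host 1: 130 + 40 = 170
  host 2: 120 + 50 = 170
  host 3: 110 + 30 + 30 = 170
  host 4: 100 = 100
  host 5: 90 = 90
This matches the lower bound, so 5 is optimal.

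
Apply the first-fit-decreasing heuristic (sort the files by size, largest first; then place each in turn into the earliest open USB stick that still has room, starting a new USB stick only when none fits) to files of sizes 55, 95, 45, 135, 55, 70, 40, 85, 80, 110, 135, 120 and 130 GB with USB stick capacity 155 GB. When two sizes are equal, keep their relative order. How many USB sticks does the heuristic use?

9

Sorted descending: 135, 135, 130, 120, 110, 95, 85, 80, 70, 55, 55, 45, 40.
  135 → USB stick 1 (new)  [load 135/155]
  135 → USB stick 2 (new)  [load 135/155]
  130 → USB stick 3 (new)  [load 130/155]
  120 → USB stick 4 (new)  [load 120/155]
  110 → USB stick 5 (new)  [load 110/155]
  95 → USB stick 6 (new)  [load 95/155]
  85 → USB stick 7 (new)  [load 85/155]
  80 → USB stick 8 (new)  [load 80/155]
  70 → USB stick 7  [load 155/155]
  55 → USB stick 6  [load 150/155]
  55 → USB stick 8  [load 135/155]
  45 → USB stick 5  [load 155/155]
  40 → USB stick 9 (new)  [load 40/155]
9 USB sticks opened.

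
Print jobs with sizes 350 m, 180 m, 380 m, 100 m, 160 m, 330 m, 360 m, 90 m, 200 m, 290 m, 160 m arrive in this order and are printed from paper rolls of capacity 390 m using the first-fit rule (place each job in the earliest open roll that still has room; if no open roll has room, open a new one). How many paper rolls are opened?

  350 → roll 1 (new)  [load 350/390]
  180 → roll 2 (new)  [load 180/390]
  380 → roll 3 (new)  [load 380/390]
  100 → roll 2  [load 280/390]
  160 → roll 4 (new)  [load 160/390]
  330 → roll 5 (new)  [load 330/390]
  360 → roll 6 (new)  [load 360/390]
  90 → roll 2  [load 370/390]
  200 → roll 4  [load 360/390]
  290 → roll 7 (new)  [load 290/390]
  160 → roll 8 (new)  [load 160/390]
8 paper rolls opened.

8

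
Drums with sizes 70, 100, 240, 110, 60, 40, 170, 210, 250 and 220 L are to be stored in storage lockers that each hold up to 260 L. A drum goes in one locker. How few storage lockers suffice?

Total = 250 + 240 + 220 + 210 + 170 + 110 + 100 + 70 + 60 + 40 = 1470 L.
Lower bound: ⌈1470/260⌉ = 6 storage lockers.
A packing using 7 storage lockers:
  locker 1: 250 = 250
  locker 2: 240 = 240
  locker 3: 220 + 40 = 260
  locker 4: 210 = 210
  locker 5: 170 + 70 = 240
  locker 6: 110 + 100 = 210
  locker 7: 60 = 60
No arrangement into 6 storage lockers stays within capacity, so 7 is optimal.

7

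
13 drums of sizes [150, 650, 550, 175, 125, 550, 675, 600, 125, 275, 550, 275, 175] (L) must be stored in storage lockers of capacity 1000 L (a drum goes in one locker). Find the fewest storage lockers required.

Total = 675 + 650 + 600 + 550 + 550 + 550 + 275 + 275 + 175 + 175 + 150 + 125 + 125 = 4875 L.
Lower bound: ⌈4875/1000⌉ = 5 storage lockers.
Also, 6 drums each exceed 500 L, and no two of those can share a locker, so at least 6 storage lockers are needed.
A packing using 6 storage lockers:
  locker 1: 675 + 275 = 950
  locker 2: 650 + 275 = 925
  locker 3: 600 + 175 + 175 = 950
  locker 4: 550 + 150 + 125 + 125 = 950
  locker 5: 550 = 550
  locker 6: 550 = 550
This matches the lower bound, so 6 is optimal.

6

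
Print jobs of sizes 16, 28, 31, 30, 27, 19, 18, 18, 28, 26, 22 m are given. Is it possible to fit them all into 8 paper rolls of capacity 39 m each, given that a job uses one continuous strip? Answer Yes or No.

Total = 263 m; ⌈263/39⌉ = 7.
The bound of 7 does not rule out 8, but exhaustive search shows no assignment into 8 paper rolls of capacity 39 m exists — the minimum is 9.

No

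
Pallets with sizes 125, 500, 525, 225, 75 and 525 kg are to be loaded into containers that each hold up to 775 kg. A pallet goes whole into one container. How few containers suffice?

3

Total = 525 + 525 + 500 + 225 + 125 + 75 = 1975 kg.
Lower bound: ⌈1975/775⌉ = 3 containers.
A packing using 3 containers:
  container 1: 525 + 225 = 750
  container 2: 525 + 125 + 75 = 725
  container 3: 500 = 500
This matches the lower bound, so 3 is optimal.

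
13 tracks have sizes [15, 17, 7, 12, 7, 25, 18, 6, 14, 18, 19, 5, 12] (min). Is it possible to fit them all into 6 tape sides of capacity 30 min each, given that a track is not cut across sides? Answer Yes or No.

A valid assignment using 6 tape sides:
  side 1: 25 + 5 = 30
  side 2: 19 + 7 = 26
  side 3: 18 + 12 = 30
  side 4: 18 + 12 = 30
  side 5: 17 + 7 + 6 = 30
  side 6: 15 + 14 = 29
Every load is within 30 min, so 6 tape sides suffice.

Yes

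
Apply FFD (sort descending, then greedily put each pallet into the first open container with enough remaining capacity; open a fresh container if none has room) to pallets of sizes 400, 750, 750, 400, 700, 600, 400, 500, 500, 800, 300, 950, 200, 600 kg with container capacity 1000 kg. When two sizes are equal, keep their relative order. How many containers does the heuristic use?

Sorted descending: 950, 800, 750, 750, 700, 600, 600, 500, 500, 400, 400, 400, 300, 200.
  950 → container 1 (new)  [load 950/1000]
  800 → container 2 (new)  [load 800/1000]
  750 → container 3 (new)  [load 750/1000]
  750 → container 4 (new)  [load 750/1000]
  700 → container 5 (new)  [load 700/1000]
  600 → container 6 (new)  [load 600/1000]
  600 → container 7 (new)  [load 600/1000]
  500 → container 8 (new)  [load 500/1000]
  500 → container 8  [load 1000/1000]
  400 → container 6  [load 1000/1000]
  400 → container 7  [load 1000/1000]
  400 → container 9 (new)  [load 400/1000]
  300 → container 5  [load 1000/1000]
  200 → container 2  [load 1000/1000]
9 containers opened.

9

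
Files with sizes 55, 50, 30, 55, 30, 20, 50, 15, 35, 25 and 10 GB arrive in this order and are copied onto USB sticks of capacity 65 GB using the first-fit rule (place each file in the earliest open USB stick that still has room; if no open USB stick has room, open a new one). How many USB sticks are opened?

7

  55 → USB stick 1 (new)  [load 55/65]
  50 → USB stick 2 (new)  [load 50/65]
  30 → USB stick 3 (new)  [load 30/65]
  55 → USB stick 4 (new)  [load 55/65]
  30 → USB stick 3  [load 60/65]
  20 → USB stick 5 (new)  [load 20/65]
  50 → USB stick 6 (new)  [load 50/65]
  15 → USB stick 2  [load 65/65]
  35 → USB stick 5  [load 55/65]
  25 → USB stick 7 (new)  [load 25/65]
  10 → USB stick 1  [load 65/65]
7 USB sticks opened.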